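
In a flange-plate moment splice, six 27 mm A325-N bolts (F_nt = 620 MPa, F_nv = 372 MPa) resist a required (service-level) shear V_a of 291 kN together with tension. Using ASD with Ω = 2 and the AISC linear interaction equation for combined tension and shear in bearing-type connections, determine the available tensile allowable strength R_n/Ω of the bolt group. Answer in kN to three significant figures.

A_b = π·27²/4 = 572.6 mm²; f_rv = 291 × 1000 / (6 × 572.6) = 84.71 MPa.
F'_nt = 1.3 F_nt − (Ω F_nt / F_nv) f_rv = 1.3·620 − (2·620/372)·84.71 = 523.6 MPa, capped at F_nt → F'_nt = 523.6 MPa.
R_n = F'_nt · A_b · n = 523.6 × 572.6 × 6 / 1000 = 1799 kN.
Allowable strength R_n/Ω = 1799 / 2 = 899 kN.

899 kN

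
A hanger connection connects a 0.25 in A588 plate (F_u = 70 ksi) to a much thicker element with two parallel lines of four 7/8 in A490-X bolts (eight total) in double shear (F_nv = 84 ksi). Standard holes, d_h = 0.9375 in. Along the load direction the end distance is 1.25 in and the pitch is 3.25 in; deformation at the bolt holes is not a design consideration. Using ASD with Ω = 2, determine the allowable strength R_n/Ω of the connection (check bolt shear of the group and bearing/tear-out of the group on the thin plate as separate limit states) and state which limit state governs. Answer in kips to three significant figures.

Bolt shear: A_b = π·0.875²/4 = 0.6013 in²; R_n = 84 × 0.6013 × 8 × 2 = 808.2 kips → 808.2 / 2 = 404 kips.
Bearing (1.5 l_c t F_u ≤ 3.0 d t F_u): upper limit = 3.0·0.875·0.25·70 = 45.94 kips.
  Edge l_c = 1.25 − 0.9375/2 = 0.7812 → r_n = 20.51 kips; interior l_c = 3.25 − 0.9375 = 2.312 → r_n = 45.94 kips.
  R_n,bearing = 2·20.51 + 6·45.94 = 316.6 kips → 316.6 / 2 = 158 kips.
Bearing governs: 158 kips.

158 kips (bearing governs)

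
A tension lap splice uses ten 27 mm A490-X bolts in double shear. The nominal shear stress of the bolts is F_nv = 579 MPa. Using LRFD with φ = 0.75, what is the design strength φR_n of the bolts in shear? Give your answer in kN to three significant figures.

4970 kN

A_b = π × 27² / 4 = 572.6 mm².
R_n = F_nv · A_b · n · n_s = 579 × 572.6 × 10 × 2 / 1000 = 6630 kN.
Design strength φR_n = 0.75 × 6630 = 4970 kN.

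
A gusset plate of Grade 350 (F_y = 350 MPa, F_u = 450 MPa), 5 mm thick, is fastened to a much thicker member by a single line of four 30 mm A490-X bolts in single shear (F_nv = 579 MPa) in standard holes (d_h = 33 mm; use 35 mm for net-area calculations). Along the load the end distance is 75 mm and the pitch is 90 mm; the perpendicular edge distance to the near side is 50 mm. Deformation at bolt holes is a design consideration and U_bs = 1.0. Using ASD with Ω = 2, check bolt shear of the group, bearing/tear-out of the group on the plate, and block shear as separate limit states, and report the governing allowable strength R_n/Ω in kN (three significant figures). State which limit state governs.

187 kN (block shear governs)

Bolt shear: A_b = π·30²/4 = 706.9 mm²; R_n = 579 × 706.9 × 4 × 1 / 1000 = 1637 kN → 1637 / 2 = 819 kN.
Bearing: edge l_c = 58.5, r_n = 158 kN; interior l_c = 57, r_n = 153.9 kN; R_n = 158 + 3·153.9 = 619.6 kN → 310 kN.
Block shear: A_gv = 1725, A_nv = 1112, A_nt = 162.5 mm²; R_n = min(0.6F_uA_nv, 0.6F_yA_gv) + U_bs·F_u·A_nt = 373.5 kN → 187 kN.
Block shear governs: 187 kN.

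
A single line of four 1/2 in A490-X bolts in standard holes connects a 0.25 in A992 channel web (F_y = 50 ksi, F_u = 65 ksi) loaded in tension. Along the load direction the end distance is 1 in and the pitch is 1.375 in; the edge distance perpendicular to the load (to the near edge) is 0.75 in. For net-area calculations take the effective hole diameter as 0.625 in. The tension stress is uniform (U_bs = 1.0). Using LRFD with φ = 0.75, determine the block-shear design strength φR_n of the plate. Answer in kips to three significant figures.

26.8 kips

Shear plane L_v = 1 + 3·1.375 = 5.125 in; A_gv = 5.125 × 0.25 = 1.281 in².
A_nv = (5.125 − 3.5·0.625) × 0.25 = 0.7344 in².
A_nt = (0.75 − 0.5·0.625) × 0.25 = 0.1094 in².
0.6 F_u A_nv = 28.64 kips; 0.6 F_y A_gv = 38.44 kips → shear rupture governs the shear term.
R_n = 28.64 + 1.0 × 65 × 0.1094 = 35.75 kips.
Design strength φR_n = 0.75 × 35.75 = 26.8 kips.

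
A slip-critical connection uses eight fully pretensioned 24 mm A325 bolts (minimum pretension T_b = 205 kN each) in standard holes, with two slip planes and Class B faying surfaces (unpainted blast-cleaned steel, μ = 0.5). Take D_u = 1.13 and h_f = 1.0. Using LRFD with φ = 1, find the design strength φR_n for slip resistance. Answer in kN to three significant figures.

1850 kN

R_n = μ · D_u · h_f · T_b · n_s · n_b = 0.5 × 1.13 × 1.0 × 205 × 2 × 8 = 1853 kN.
Design strength φR_n = 1 × 1853 = 1850 kN.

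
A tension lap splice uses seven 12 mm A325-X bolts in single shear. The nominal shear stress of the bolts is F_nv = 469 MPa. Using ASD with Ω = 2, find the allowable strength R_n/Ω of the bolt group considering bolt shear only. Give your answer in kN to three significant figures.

186 kN

A_b = π × 12² / 4 = 113.1 mm².
R_n = F_nv · A_b · n · n_s = 469 × 113.1 × 7 × 1 / 1000 = 371.3 kN.
Allowable strength R_n/Ω = 371.3 / 2 = 186 kN.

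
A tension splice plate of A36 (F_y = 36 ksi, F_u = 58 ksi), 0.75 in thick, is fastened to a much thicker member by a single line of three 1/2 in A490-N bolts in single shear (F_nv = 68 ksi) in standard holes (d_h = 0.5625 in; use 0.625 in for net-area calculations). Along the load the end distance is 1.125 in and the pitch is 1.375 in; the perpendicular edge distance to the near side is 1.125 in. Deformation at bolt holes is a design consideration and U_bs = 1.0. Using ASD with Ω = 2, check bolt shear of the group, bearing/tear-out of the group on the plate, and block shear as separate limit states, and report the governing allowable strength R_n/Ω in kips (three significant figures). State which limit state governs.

20 kips (bolt shear governs)

Bolt shear: A_b = π·0.5²/4 = 0.1963 in²; R_n = 68 × 0.1963 × 3 × 1 = 40.06 kips → 40.06 / 2 = 20 kips.
Bearing: edge l_c = 0.8438, r_n = 44.04 kips; interior l_c = 0.8125, r_n = 42.41 kips; R_n = 44.04 + 2·42.41 = 128.9 kips → 64.4 kips.
Block shear: A_gv = 2.906, A_nv = 1.734, A_nt = 0.6094 in²; R_n = min(0.6F_uA_nv, 0.6F_yA_gv) + U_bs·F_u·A_nt = 95.7 kips → 47.8 kips.
Bolt shear governs: 20 kips.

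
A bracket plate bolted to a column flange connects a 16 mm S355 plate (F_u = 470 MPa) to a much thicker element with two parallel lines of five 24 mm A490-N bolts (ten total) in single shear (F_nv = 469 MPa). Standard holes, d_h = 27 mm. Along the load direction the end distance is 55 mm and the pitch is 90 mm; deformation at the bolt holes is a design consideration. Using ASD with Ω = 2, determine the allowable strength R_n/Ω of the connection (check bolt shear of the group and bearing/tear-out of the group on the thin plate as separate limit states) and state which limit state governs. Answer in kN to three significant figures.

1060 kN (bolt shear governs)

Bolt shear: A_b = π·24²/4 = 452.4 mm²; R_n = 469 × 452.4 × 10 × 1 / 1000 = 2122 kN → 2122 / 2 = 1060 kN.
Bearing (1.2 l_c t F_u ≤ 2.4 d t F_u): upper limit = 2.4·24·16·470 / 1000 = 433.2 kN.
  Edge l_c = 55 − 27/2 = 41.5 → r_n = 374.5 kN; interior l_c = 90 − 27 = 63 → r_n = 433.2 kN.
  R_n,bearing = 2·374.5 + 8·433.2 = 4214 kN → 4214 / 2 = 2110 kN.
Bolt shear governs: 1060 kN.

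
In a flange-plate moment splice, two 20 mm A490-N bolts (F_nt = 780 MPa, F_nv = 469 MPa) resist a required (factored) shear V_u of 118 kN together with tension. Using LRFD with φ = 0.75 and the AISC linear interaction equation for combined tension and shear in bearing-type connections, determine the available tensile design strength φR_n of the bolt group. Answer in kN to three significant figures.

A_b = π·20²/4 = 314.2 mm²; f_rv = 118 × 1000 / (2 × 314.2) = 187.8 MPa.
F'_nt = 1.3 F_nt − (F_nt / φF_nv) f_rv = 1.3·780 − (780/(0.75·469))·187.8 = 597.6 MPa, capped at F_nt → F'_nt = 597.6 MPa.
R_n = F'_nt · A_b · n = 597.6 × 314.2 × 2 / 1000 = 375.5 kN.
Design strength φR_n = 0.75 × 375.5 = 282 kN.

282 kN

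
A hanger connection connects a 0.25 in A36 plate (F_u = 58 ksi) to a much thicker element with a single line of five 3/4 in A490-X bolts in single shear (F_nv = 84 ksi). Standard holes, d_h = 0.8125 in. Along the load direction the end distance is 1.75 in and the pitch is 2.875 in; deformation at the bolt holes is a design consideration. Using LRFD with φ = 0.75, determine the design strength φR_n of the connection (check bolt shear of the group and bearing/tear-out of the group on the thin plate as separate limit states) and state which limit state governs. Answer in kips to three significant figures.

Bolt shear: A_b = π·0.75²/4 = 0.4418 in²; R_n = 84 × 0.4418 × 5 × 1 = 185.6 kips → 0.75 × 185.6 = 139 kips.
Bearing (1.2 l_c t F_u ≤ 2.4 d t F_u): upper limit = 2.4·0.75·0.25·58 = 26.1 kips.
  Edge l_c = 1.75 − 0.8125/2 = 1.344 → r_n = 23.38 kips; interior l_c = 2.875 − 0.8125 = 2.062 → r_n = 26.1 kips.
  R_n,bearing = 1·23.38 + 4·26.1 = 127.8 kips → 0.75 × 127.8 = 95.8 kips.
Bearing governs: 95.8 kips.

95.8 kips (bearing governs)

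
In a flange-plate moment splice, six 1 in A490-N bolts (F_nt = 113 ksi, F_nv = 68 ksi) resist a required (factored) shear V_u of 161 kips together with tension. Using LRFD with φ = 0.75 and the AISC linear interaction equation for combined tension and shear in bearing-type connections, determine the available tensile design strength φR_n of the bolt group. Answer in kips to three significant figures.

A_b = π·1²/4 = 0.7854 in²; f_rv = 161 / (6 × 0.7854) = 34.17 ksi.
F'_nt = 1.3 F_nt − (F_nt / φF_nv) f_rv = 1.3·113 − (113/(0.75·68))·34.17 = 71.2 ksi, capped at F_nt → F'_nt = 71.2 ksi.
R_n = F'_nt · A_b · n = 71.2 × 0.7854 × 6 = 335.5 kips.
Design strength φR_n = 0.75 × 335.5 = 252 kips.

252 kips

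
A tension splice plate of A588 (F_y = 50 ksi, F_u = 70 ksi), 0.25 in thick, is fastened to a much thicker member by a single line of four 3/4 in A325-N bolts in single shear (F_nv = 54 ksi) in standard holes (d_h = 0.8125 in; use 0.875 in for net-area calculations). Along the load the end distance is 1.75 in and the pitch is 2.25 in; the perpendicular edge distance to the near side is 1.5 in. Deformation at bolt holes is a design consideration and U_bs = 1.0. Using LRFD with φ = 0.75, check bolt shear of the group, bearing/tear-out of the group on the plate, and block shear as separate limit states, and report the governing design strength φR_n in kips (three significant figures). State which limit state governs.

Bolt shear: A_b = π·0.75²/4 = 0.4418 in²; R_n = 54 × 0.4418 × 4 × 1 = 95.43 kips → 0.75 × 95.43 = 71.6 kips.
Bearing: edge l_c = 1.344, r_n = 28.22 kips; interior l_c = 1.438, r_n = 30.19 kips; R_n = 28.22 + 3·30.19 = 118.8 kips → 89.1 kips.
Block shear: A_gv = 2.125, A_nv = 1.359, A_nt = 0.2656 in²; R_n = min(0.6F_uA_nv, 0.6F_yA_gv) + U_bs·F_u·A_nt = 75.69 kips → 56.8 kips.
Block shear governs: 56.8 kips.

56.8 kips (block shear governs)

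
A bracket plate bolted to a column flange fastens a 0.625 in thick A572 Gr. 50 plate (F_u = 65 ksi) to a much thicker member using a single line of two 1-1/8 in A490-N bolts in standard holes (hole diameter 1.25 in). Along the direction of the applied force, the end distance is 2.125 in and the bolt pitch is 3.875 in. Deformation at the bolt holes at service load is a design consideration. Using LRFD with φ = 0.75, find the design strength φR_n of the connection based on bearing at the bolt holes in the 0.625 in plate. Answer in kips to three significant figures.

137 kips

Per bolt r_n = 1.2 l_c t F_u ≤ 2.4 d t F_u; upper limit = 2.4 × 1.125 × 0.625 × 65 = 109.7 kips.
Edge bolt: l_c = 2.125 − 1.25/2 = 1.5 in → 1.2 × 1.5 × 0.625 × 65 = 73.12 → r_n = 73.12 kips.
Interior bolts: l_c = 3.875 − 1.25 = 2.625 in → 1.2 × 2.625 × 0.625 × 65 = 128 → r_n = 109.7 kips.
R_n = 1 × 73.12 + 1 × 109.7 = 182.8 kips.
Design strength φR_n = 0.75 × 182.8 = 137 kips.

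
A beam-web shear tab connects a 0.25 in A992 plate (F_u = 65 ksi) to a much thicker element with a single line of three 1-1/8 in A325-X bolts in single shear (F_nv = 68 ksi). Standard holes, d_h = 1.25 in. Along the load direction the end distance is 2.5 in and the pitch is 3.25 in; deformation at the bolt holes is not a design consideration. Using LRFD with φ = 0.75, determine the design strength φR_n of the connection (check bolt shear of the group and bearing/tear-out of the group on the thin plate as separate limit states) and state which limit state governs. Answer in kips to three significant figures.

107 kips (bearing governs)

Bolt shear: A_b = π·1.125²/4 = 0.994 in²; R_n = 68 × 0.994 × 3 × 1 = 202.8 kips → 0.75 × 202.8 = 152 kips.
Bearing (1.5 l_c t F_u ≤ 3.0 d t F_u): upper limit = 3.0·1.125·0.25·65 = 54.84 kips.
  Edge l_c = 2.5 − 1.25/2 = 1.875 → r_n = 45.7 kips; interior l_c = 3.25 − 1.25 = 2 → r_n = 48.75 kips.
  R_n,bearing = 1·45.7 + 2·48.75 = 143.2 kips → 0.75 × 143.2 = 107 kips.
Bearing governs: 107 kips.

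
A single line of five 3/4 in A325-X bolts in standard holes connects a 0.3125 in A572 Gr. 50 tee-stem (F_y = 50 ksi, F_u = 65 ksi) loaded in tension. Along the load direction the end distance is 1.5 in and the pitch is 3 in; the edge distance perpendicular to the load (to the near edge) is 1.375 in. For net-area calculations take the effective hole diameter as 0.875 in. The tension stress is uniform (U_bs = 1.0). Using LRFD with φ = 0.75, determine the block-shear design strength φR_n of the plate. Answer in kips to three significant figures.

Shear plane L_v = 1.5 + 4·3 = 13.5 in; A_gv = 13.5 × 0.3125 = 4.219 in².
A_nv = (13.5 − 4.5·0.875) × 0.3125 = 2.988 in².
A_nt = (1.375 − 0.5·0.875) × 0.3125 = 0.293 in².
0.6 F_u A_nv = 116.5 kips; 0.6 F_y A_gv = 126.6 kips → shear rupture governs the shear term.
R_n = 116.5 + 1.0 × 65 × 0.293 = 135.6 kips.
Design strength φR_n = 0.75 × 135.6 = 102 kips.

102 kips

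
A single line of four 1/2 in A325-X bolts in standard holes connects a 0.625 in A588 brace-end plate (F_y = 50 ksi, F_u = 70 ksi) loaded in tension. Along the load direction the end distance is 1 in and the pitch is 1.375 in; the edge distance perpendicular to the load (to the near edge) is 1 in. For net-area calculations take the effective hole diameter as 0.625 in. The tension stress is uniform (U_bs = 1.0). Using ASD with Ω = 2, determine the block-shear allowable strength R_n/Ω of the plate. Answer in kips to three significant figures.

53.6 kips

Shear plane L_v = 1 + 3·1.375 = 5.125 in; A_gv = 5.125 × 0.625 = 3.203 in².
A_nv = (5.125 − 3.5·0.625) × 0.625 = 1.836 in².
A_nt = (1 − 0.5·0.625) × 0.625 = 0.4297 in².
0.6 F_u A_nv = 77.11 kips; 0.6 F_y A_gv = 96.09 kips → shear rupture governs the shear term.
R_n = 77.11 + 1.0 × 70 × 0.4297 = 107.2 kips.
Allowable strength R_n/Ω = 107.2 / 2 = 53.6 kips.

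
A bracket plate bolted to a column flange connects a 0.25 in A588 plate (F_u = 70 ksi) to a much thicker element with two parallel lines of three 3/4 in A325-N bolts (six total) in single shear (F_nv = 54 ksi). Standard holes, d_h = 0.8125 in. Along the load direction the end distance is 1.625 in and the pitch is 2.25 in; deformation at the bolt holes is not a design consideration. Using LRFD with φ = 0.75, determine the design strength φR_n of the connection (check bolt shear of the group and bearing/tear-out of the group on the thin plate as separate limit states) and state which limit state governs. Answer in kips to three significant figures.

107 kips (bolt shear governs)

Bolt shear: A_b = π·0.75²/4 = 0.4418 in²; R_n = 54 × 0.4418 × 6 × 1 = 143.1 kips → 0.75 × 143.1 = 107 kips.
Bearing (1.5 l_c t F_u ≤ 3.0 d t F_u): upper limit = 3.0·0.75·0.25·70 = 39.38 kips.
  Edge l_c = 1.625 − 0.8125/2 = 1.219 → r_n = 31.99 kips; interior l_c = 2.25 − 0.8125 = 1.438 → r_n = 37.73 kips.
  R_n,bearing = 2·31.99 + 4·37.73 = 214.9 kips → 0.75 × 214.9 = 161 kips.
Bolt shear governs: 107 kips.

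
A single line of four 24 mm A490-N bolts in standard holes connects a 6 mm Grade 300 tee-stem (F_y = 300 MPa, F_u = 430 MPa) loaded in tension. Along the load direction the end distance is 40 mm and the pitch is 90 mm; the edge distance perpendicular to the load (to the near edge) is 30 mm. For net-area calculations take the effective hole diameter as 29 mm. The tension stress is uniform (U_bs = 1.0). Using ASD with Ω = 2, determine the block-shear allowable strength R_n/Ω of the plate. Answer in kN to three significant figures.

181 kN

Shear plane L_v = 40 + 3·90 = 310 mm; A_gv = 310 × 6 = 1860 mm².
A_nv = (310 − 3.5·29) × 6 = 1251 mm².
A_nt = (30 − 0.5·29) × 6 = 93 mm².
0.6 F_u A_nv = 322.8 kN; 0.6 F_y A_gv = 334.8 kN → shear rupture governs the shear term.
R_n = 322.8 + 1.0 × 430 × 93 / 1000 = 362.7 kN.
Allowable strength R_n/Ω = 362.7 / 2 = 181 kN.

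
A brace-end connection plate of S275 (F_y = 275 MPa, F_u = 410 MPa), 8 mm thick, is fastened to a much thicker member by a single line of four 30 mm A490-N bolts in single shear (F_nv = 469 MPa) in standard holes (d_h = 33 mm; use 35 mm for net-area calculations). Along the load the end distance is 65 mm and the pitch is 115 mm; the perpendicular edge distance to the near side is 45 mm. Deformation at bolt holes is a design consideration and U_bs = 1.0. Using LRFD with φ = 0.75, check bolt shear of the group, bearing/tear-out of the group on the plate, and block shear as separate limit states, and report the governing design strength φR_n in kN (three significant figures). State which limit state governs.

Bolt shear: A_b = π·30²/4 = 706.9 mm²; R_n = 469 × 706.9 × 4 × 1 / 1000 = 1326 kN → 0.75 × 1326 = 995 kN.
Bearing: edge l_c = 48.5, r_n = 190.9 kN; interior l_c = 82, r_n = 236.2 kN; R_n = 190.9 + 3·236.2 = 899.4 kN → 675 kN.
Block shear: A_gv = 3280, A_nv = 2300, A_nt = 220 mm²; R_n = min(0.6F_uA_nv, 0.6F_yA_gv) + U_bs·F_u·A_nt = 631.4 kN → 474 kN.
Block shear governs: 474 kN.

474 kN (block shear governs)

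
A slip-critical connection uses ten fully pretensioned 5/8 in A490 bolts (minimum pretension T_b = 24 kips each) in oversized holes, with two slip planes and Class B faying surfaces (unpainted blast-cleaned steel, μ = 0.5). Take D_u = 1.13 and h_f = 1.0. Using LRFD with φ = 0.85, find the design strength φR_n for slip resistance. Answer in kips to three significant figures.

231 kips

R_n = μ · D_u · h_f · T_b · n_s · n_b = 0.5 × 1.13 × 1.0 × 24 × 2 × 10 = 271.2 kips.
Design strength φR_n = 0.85 × 271.2 = 231 kips.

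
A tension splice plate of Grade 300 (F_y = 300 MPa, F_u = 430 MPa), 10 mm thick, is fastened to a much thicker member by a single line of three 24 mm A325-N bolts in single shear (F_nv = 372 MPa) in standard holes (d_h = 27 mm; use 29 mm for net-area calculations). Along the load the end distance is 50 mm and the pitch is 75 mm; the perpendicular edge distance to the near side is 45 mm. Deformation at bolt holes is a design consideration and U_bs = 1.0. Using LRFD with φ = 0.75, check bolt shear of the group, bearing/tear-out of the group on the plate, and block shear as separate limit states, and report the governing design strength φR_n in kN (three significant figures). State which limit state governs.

Bolt shear: A_b = π·24²/4 = 452.4 mm²; R_n = 372 × 452.4 × 3 × 1 / 1000 = 504.9 kN → 0.75 × 504.9 = 379 kN.
Bearing: edge l_c = 36.5, r_n = 188.3 kN; interior l_c = 48, r_n = 247.7 kN; R_n = 188.3 + 2·247.7 = 683.7 kN → 513 kN.
Block shear: A_gv = 2000, A_nv = 1275, A_nt = 305 mm²; R_n = min(0.6F_uA_nv, 0.6F_yA_gv) + U_bs·F_u·A_nt = 460.1 kN → 345 kN.
Block shear governs: 345 kN.

345 kN (block shear governs)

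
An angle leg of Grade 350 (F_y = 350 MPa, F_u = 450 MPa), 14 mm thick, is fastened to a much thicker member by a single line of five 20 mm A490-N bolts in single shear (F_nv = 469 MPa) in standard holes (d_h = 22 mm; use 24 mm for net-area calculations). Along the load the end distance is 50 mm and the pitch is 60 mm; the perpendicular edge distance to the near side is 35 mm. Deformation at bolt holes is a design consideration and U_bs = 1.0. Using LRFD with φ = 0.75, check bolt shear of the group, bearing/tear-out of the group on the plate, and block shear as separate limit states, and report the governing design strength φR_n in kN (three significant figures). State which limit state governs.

Bolt shear: A_b = π·20²/4 = 314.2 mm²; R_n = 469 × 314.2 × 5 × 1 / 1000 = 736.7 kN → 0.75 × 736.7 = 553 kN.
Bearing: edge l_c = 39, r_n = 294.8 kN; interior l_c = 38, r_n = 287.3 kN; R_n = 294.8 + 4·287.3 = 1444 kN → 1080 kN.
Block shear: A_gv = 4060, A_nv = 2548, A_nt = 322 mm²; R_n = min(0.6F_uA_nv, 0.6F_yA_gv) + U_bs·F_u·A_nt = 832.9 kN → 625 kN.
Bolt shear governs: 553 kN.

553 kN (bolt shear governs)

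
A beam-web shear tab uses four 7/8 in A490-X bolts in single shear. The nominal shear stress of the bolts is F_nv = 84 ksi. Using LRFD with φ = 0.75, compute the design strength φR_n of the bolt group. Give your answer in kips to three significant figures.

A_b = π × 0.875² / 4 = 0.6013 in².
R_n = F_nv · A_b · n · n_s = 84 × 0.6013 × 4 × 1 = 202 kips.
Design strength φR_n = 0.75 × 202 = 152 kips.

152 kips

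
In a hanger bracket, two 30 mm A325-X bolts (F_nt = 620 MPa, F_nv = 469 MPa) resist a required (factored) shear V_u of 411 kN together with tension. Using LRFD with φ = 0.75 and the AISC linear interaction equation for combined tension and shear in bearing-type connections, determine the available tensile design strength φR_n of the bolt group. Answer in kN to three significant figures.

A_b = π·30²/4 = 706.9 mm²; f_rv = 411 × 1000 / (2 × 706.9) = 290.7 MPa.
F'_nt = 1.3 F_nt − (F_nt / φF_nv) f_rv = 1.3·620 − (620/(0.75·469))·290.7 = 293.6 MPa, capped at F_nt → F'_nt = 293.6 MPa.
R_n = F'_nt · A_b · n = 293.6 × 706.9 × 2 / 1000 = 415 kN.
Design strength φR_n = 0.75 × 415 = 311 kN.

311 kN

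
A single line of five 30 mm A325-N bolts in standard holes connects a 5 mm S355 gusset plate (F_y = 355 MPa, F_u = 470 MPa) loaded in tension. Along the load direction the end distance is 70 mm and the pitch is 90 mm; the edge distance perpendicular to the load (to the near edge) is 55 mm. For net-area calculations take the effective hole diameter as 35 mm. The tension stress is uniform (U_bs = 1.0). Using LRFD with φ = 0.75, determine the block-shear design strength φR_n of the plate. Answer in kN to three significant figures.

Shear plane L_v = 70 + 4·90 = 430 mm; A_gv = 430 × 5 = 2150 mm².
A_nv = (430 − 4.5·35) × 5 = 1362 mm².
A_nt = (55 − 0.5·35) × 5 = 187.5 mm².
0.6 F_u A_nv = 384.2 kN; 0.6 F_y A_gv = 457.9 kN → shear rupture governs the shear term.
R_n = 384.2 + 1.0 × 470 × 187.5 / 1000 = 472.4 kN.
Design strength φR_n = 0.75 × 472.4 = 354 kN.

354 kN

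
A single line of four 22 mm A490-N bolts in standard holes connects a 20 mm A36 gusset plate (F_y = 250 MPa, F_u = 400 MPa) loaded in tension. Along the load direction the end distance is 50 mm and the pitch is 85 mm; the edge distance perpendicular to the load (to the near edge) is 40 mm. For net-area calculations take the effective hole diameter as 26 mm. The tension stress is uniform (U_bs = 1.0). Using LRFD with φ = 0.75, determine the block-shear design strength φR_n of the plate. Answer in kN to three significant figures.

Shear plane L_v = 50 + 3·85 = 305 mm; A_gv = 305 × 20 = 6100 mm².
A_nv = (305 − 3.5·26) × 20 = 4280 mm².
A_nt = (40 − 0.5·26) × 20 = 540 mm².
0.6 F_u A_nv = 1027 kN; 0.6 F_y A_gv = 915 kN → shear yielding governs the shear term.
R_n = 915 + 1.0 × 400 × 540 / 1000 = 1131 kN.
Design strength φR_n = 0.75 × 1131 = 848 kN.

848 kN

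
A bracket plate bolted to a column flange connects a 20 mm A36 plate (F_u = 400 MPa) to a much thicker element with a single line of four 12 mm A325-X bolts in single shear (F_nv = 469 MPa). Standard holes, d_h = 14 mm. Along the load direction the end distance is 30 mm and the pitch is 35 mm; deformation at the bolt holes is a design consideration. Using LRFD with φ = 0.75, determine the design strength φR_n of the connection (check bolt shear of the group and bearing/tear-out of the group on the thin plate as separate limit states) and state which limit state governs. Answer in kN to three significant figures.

Bolt shear: A_b = π·12²/4 = 113.1 mm²; R_n = 469 × 113.1 × 4 × 1 / 1000 = 212.2 kN → 0.75 × 212.2 = 159 kN.
Bearing (1.2 l_c t F_u ≤ 2.4 d t F_u): upper limit = 2.4·12·20·400 / 1000 = 230.4 kN.
  Edge l_c = 30 − 14/2 = 23 → r_n = 220.8 kN; interior l_c = 35 − 14 = 21 → r_n = 201.6 kN.
  R_n,bearing = 1·220.8 + 3·201.6 = 825.6 kN → 0.75 × 825.6 = 619 kN.
Bolt shear governs: 159 kN.

159 kN (bolt shear governs)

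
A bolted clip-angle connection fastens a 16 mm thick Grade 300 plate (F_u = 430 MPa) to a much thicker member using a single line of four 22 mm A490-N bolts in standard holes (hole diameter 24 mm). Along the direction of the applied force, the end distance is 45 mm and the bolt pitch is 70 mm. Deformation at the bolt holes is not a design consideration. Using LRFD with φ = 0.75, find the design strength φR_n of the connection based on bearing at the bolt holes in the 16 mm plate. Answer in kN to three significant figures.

1280 kN

Per bolt r_n = 1.5 l_c t F_u ≤ 3.0 d t F_u; upper limit = 3.0 × 22 × 16 × 430 / 1000 = 454.1 kN.
Edge bolt: l_c = 45 − 24/2 = 33 mm → 1.5 × 33 × 16 × 430 / 1000 = 340.6 → r_n = 340.6 kN.
Interior bolts: l_c = 70 − 24 = 46 mm → 1.5 × 46 × 16 × 430 / 1000 = 474.7 → r_n = 454.1 kN.
R_n = 1 × 340.6 + 3 × 454.1 = 1703 kN.
Design strength φR_n = 0.75 × 1703 = 1280 kN.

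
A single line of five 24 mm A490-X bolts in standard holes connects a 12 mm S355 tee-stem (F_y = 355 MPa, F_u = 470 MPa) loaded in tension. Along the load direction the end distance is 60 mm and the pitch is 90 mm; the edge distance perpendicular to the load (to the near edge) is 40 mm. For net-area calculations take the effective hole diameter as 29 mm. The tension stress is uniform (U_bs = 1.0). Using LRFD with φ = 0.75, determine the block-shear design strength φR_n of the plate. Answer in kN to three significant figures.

Shear plane L_v = 60 + 4·90 = 420 mm; A_gv = 420 × 12 = 5040 mm².
A_nv = (420 − 4.5·29) × 12 = 3474 mm².
A_nt = (40 − 0.5·29) × 12 = 306 mm².
0.6 F_u A_nv = 979.7 kN; 0.6 F_y A_gv = 1074 kN → shear rupture governs the shear term.
R_n = 979.7 + 1.0 × 470 × 306 / 1000 = 1123 kN.
Design strength φR_n = 0.75 × 1123 = 843 kN.

843 kN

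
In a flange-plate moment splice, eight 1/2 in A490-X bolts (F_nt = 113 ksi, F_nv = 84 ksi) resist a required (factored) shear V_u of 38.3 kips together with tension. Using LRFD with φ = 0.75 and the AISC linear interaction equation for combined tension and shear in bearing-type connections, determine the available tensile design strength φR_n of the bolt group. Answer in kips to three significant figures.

122 kips

A_b = π·0.5²/4 = 0.1963 in²; f_rv = 38.3 / (8 × 0.1963) = 24.38 ksi.
F'_nt = 1.3 F_nt − (F_nt / φF_nv) f_rv = 1.3·113 − (113/(0.75·84))·24.38 = 103.2 ksi, capped at F_nt → F'_nt = 103.2 ksi.
R_n = F'_nt · A_b · n = 103.2 × 0.1963 × 8 = 162.1 kips.
Design strength φR_n = 0.75 × 162.1 = 122 kips.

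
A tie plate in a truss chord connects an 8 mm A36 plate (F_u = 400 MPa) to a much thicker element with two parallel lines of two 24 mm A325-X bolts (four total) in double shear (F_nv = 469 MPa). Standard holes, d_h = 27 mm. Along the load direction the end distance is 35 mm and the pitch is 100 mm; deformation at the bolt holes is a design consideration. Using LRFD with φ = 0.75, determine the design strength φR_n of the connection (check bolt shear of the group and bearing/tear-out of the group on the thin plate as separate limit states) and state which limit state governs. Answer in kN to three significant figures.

Bolt shear: A_b = π·24²/4 = 452.4 mm²; R_n = 469 × 452.4 × 4 × 2 / 1000 = 1697 kN → 0.75 × 1697 = 1270 kN.
Bearing (1.2 l_c t F_u ≤ 2.4 d t F_u): upper limit = 2.4·24·8·400 / 1000 = 184.3 kN.
  Edge l_c = 35 − 27/2 = 21.5 → r_n = 82.56 kN; interior l_c = 100 − 27 = 73 → r_n = 184.3 kN.
  R_n,bearing = 2·82.56 + 2·184.3 = 533.8 kN → 0.75 × 533.8 = 400 kN.
Bearing governs: 400 kN.

400 kN (bearing governs)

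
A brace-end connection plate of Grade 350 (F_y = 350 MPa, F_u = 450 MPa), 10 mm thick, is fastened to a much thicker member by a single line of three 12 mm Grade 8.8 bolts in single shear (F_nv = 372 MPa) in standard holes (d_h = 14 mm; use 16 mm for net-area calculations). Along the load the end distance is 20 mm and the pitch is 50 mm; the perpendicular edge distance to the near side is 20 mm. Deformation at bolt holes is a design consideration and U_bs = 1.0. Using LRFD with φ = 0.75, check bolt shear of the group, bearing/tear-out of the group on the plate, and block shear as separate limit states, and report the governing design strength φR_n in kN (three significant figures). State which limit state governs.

94.7 kN (bolt shear governs)

Bolt shear: A_b = π·12²/4 = 113.1 mm²; R_n = 372 × 113.1 × 3 × 1 / 1000 = 126.2 kN → 0.75 × 126.2 = 94.7 kN.
Bearing: edge l_c = 13, r_n = 70.2 kN; interior l_c = 36, r_n = 129.6 kN; R_n = 70.2 + 2·129.6 = 329.4 kN → 247 kN.
Block shear: A_gv = 1200, A_nv = 800, A_nt = 120 mm²; R_n = min(0.6F_uA_nv, 0.6F_yA_gv) + U_bs·F_u·A_nt = 270 kN → 202 kN.
Bolt shear governs: 94.7 kN.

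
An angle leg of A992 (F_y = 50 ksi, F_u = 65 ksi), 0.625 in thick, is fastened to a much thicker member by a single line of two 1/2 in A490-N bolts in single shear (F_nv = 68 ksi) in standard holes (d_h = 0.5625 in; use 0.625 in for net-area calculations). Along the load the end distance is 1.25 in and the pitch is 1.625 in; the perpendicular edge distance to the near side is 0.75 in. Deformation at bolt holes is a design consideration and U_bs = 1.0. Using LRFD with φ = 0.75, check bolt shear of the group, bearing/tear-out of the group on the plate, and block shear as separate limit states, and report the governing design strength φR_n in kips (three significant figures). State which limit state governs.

20 kips (bolt shear governs)

Bolt shear: A_b = π·0.5²/4 = 0.1963 in²; R_n = 68 × 0.1963 × 2 × 1 = 26.7 kips → 0.75 × 26.7 = 20 kips.
Bearing: edge l_c = 0.9688, r_n = 47.23 kips; interior l_c = 1.062, r_n = 48.75 kips; R_n = 47.23 + 1·48.75 = 95.98 kips → 72 kips.
Block shear: A_gv = 1.797, A_nv = 1.211, A_nt = 0.2734 in²; R_n = min(0.6F_uA_nv, 0.6F_yA_gv) + U_bs·F_u·A_nt = 65 kips → 48.8 kips.
Bolt shear governs: 20 kips.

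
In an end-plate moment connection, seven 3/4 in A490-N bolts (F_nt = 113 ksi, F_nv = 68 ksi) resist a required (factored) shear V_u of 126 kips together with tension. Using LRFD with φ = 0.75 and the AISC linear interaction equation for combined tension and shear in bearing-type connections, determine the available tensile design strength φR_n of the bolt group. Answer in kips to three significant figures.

A_b = π·0.75²/4 = 0.4418 in²; f_rv = 126 / (7 × 0.4418) = 40.74 ksi.
F'_nt = 1.3 F_nt − (F_nt / φF_nv) f_rv = 1.3·113 − (113/(0.75·68))·40.74 = 56.62 ksi, capped at F_nt → F'_nt = 56.62 ksi.
R_n = F'_nt · A_b · n = 56.62 × 0.4418 × 7 = 175.1 kips.
Design strength φR_n = 0.75 × 175.1 = 131 kips.

131 kips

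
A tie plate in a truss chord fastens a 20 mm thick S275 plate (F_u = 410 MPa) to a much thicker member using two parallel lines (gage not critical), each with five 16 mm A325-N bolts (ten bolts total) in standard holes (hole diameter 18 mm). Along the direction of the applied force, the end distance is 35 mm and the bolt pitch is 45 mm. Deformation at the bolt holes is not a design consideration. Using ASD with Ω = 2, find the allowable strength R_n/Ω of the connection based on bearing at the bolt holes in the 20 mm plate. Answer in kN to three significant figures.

Per bolt r_n = 1.5 l_c t F_u ≤ 3.0 d t F_u; upper limit = 3.0 × 16 × 20 × 410 / 1000 = 393.6 kN.
Edge bolt: l_c = 35 − 18/2 = 26 mm → 1.5 × 26 × 20 × 410 / 1000 = 319.8 → r_n = 319.8 kN.
Interior bolts: l_c = 45 − 18 = 27 mm → 1.5 × 27 × 20 × 410 / 1000 = 332.1 → r_n = 332.1 kN.
R_n = 2 × 319.8 + 8 × 332.1 = 3296 kN.
Allowable strength R_n/Ω = 3296 / 2 = 1650 kN.

1650 kN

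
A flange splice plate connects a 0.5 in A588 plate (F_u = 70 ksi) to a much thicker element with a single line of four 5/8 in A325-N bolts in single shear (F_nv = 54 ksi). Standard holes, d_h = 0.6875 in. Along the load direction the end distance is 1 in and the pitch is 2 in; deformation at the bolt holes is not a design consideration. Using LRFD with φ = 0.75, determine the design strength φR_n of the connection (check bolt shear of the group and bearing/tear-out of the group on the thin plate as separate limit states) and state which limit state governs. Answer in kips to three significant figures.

Bolt shear: A_b = π·0.625²/4 = 0.3068 in²; R_n = 54 × 0.3068 × 4 × 1 = 66.27 kips → 0.75 × 66.27 = 49.7 kips.
Bearing (1.5 l_c t F_u ≤ 3.0 d t F_u): upper limit = 3.0·0.625·0.5·70 = 65.62 kips.
  Edge l_c = 1 − 0.6875/2 = 0.6562 → r_n = 34.45 kips; interior l_c = 2 − 0.6875 = 1.312 → r_n = 65.62 kips.
  R_n,bearing = 1·34.45 + 3·65.62 = 231.3 kips → 0.75 × 231.3 = 173 kips.
Bolt shear governs: 49.7 kips.

49.7 kips (bolt shear governs)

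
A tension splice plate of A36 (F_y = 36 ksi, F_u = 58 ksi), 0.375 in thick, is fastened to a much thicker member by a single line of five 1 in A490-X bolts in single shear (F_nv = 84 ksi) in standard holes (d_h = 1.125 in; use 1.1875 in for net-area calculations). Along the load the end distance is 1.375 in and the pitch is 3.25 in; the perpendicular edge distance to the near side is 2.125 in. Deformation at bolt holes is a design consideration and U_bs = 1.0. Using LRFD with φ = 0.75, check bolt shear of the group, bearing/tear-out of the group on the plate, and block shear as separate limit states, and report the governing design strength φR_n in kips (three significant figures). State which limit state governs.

112 kips (block shear governs)

Bolt shear: A_b = π·1²/4 = 0.7854 in²; R_n = 84 × 0.7854 × 5 × 1 = 329.9 kips → 0.75 × 329.9 = 247 kips.
Bearing: edge l_c = 0.8125, r_n = 21.21 kips; interior l_c = 2.125, r_n = 52.2 kips; R_n = 21.21 + 4·52.2 = 230 kips → 173 kips.
Block shear: A_gv = 5.391, A_nv = 3.387, A_nt = 0.5742 in²; R_n = min(0.6F_uA_nv, 0.6F_yA_gv) + U_bs·F_u·A_nt = 149.7 kips → 112 kips.
Block shear governs: 112 kips.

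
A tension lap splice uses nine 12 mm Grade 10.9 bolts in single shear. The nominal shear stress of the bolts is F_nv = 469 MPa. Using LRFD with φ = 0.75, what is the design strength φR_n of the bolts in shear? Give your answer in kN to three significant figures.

358 kN

A_b = π × 12² / 4 = 113.1 mm².
R_n = F_nv · A_b · n · n_s = 469 × 113.1 × 9 × 1 / 1000 = 477.4 kN.
Design strength φR_n = 0.75 × 477.4 = 358 kN.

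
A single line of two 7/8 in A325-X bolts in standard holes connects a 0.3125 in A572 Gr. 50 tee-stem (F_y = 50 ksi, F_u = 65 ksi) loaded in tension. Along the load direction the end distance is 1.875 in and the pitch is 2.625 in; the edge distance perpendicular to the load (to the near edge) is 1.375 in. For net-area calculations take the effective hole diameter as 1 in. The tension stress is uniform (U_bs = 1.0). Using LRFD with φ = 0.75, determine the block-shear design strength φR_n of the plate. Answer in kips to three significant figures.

40.8 kips

Shear plane L_v = 1.875 + 1·2.625 = 4.5 in; A_gv = 4.5 × 0.3125 = 1.406 in².
A_nv = (4.5 − 1.5·1) × 0.3125 = 0.9375 in².
A_nt = (1.375 − 0.5·1) × 0.3125 = 0.2734 in².
0.6 F_u A_nv = 36.56 kips; 0.6 F_y A_gv = 42.19 kips → shear rupture governs the shear term.
R_n = 36.56 + 1.0 × 65 × 0.2734 = 54.34 kips.
Design strength φR_n = 0.75 × 54.34 = 40.8 kips.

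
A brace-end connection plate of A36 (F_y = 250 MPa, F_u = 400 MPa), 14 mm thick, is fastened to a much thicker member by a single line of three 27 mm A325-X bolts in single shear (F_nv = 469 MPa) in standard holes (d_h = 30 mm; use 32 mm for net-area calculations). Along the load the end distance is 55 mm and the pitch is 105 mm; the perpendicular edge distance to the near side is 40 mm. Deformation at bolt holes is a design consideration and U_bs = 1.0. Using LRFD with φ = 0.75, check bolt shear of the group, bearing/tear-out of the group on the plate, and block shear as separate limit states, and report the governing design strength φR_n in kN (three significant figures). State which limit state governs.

518 kN (block shear governs)

Bolt shear: A_b = π·27²/4 = 572.6 mm²; R_n = 469 × 572.6 × 3 × 1 / 1000 = 805.6 kN → 0.75 × 805.6 = 604 kN.
Bearing: edge l_c = 40, r_n = 268.8 kN; interior l_c = 75, r_n = 362.9 kN; R_n = 268.8 + 2·362.9 = 994.6 kN → 746 kN.
Block shear: A_gv = 3710, A_nv = 2590, A_nt = 336 mm²; R_n = min(0.6F_uA_nv, 0.6F_yA_gv) + U_bs·F_u·A_nt = 690.9 kN → 518 kN.
Block shear governs: 518 kN.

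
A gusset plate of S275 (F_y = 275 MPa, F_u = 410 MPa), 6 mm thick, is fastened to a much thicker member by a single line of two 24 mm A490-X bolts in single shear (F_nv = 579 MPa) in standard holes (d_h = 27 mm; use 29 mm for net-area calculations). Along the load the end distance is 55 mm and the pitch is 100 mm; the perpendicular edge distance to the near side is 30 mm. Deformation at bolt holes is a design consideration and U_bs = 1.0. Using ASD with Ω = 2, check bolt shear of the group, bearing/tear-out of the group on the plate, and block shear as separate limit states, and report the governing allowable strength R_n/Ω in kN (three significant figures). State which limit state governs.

Bolt shear: A_b = π·24²/4 = 452.4 mm²; R_n = 579 × 452.4 × 2 × 1 / 1000 = 523.9 kN → 523.9 / 2 = 262 kN.
Bearing: edge l_c = 41.5, r_n = 122.5 kN; interior l_c = 73, r_n = 141.7 kN; R_n = 122.5 + 1·141.7 = 264.2 kN → 132 kN.
Block shear: A_gv = 930, A_nv = 669, A_nt = 93 mm²; R_n = min(0.6F_uA_nv, 0.6F_yA_gv) + U_bs·F_u·A_nt = 191.6 kN → 95.8 kN.
Block shear governs: 95.8 kN.

95.8 kN (block shear governs)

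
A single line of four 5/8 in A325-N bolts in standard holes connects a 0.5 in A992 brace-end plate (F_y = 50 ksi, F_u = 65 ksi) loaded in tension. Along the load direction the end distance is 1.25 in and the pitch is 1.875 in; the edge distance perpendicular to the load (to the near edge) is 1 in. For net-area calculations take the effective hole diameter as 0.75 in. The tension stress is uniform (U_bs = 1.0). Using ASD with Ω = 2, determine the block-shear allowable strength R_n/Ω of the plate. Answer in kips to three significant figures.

Shear plane L_v = 1.25 + 3·1.875 = 6.875 in; A_gv = 6.875 × 0.5 = 3.438 in².
A_nv = (6.875 − 3.5·0.75) × 0.5 = 2.125 in².
A_nt = (1 − 0.5·0.75) × 0.5 = 0.3125 in².
0.6 F_u A_nv = 82.88 kips; 0.6 F_y A_gv = 103.1 kips → shear rupture governs the shear term.
R_n = 82.88 + 1.0 × 65 × 0.3125 = 103.2 kips.
Allowable strength R_n/Ω = 103.2 / 2 = 51.6 kips.

51.6 kips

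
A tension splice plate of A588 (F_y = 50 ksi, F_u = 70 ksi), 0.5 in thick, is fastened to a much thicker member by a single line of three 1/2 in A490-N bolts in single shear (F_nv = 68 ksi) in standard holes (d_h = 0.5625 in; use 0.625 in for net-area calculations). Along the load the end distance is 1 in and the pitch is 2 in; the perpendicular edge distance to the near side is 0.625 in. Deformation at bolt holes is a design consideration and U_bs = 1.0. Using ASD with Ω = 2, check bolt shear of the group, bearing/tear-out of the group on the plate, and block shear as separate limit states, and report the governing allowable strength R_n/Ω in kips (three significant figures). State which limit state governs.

Bolt shear: A_b = π·0.5²/4 = 0.1963 in²; R_n = 68 × 0.1963 × 3 × 1 = 40.06 kips → 40.06 / 2 = 20 kips.
Bearing: edge l_c = 0.7188, r_n = 30.19 kips; interior l_c = 1.438, r_n = 42 kips; R_n = 30.19 + 2·42 = 114.2 kips → 57.1 kips.
Block shear: A_gv = 2.5, A_nv = 1.719, A_nt = 0.1562 in²; R_n = min(0.6F_uA_nv, 0.6F_yA_gv) + U_bs·F_u·A_nt = 83.12 kips → 41.6 kips.
Bolt shear governs: 20 kips.

20 kips (bolt shear governs)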